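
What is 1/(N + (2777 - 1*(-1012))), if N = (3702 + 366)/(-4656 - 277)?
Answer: 4933/18687069 ≈ 0.00026398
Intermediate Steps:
N = -4068/4933 (N = 4068/(-4933) = 4068*(-1/4933) = -4068/4933 ≈ -0.82465)
1/(N + (2777 - 1*(-1012))) = 1/(-4068/4933 + (2777 - 1*(-1012))) = 1/(-4068/4933 + (2777 + 1012)) = 1/(-4068/4933 + 3789) = 1/(18687069/4933) = 4933/18687069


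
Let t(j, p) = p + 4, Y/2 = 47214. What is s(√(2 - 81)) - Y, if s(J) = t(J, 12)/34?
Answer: -1605268/17 ≈ -94428.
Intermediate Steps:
Y = 94428 (Y = 2*47214 = 94428)
t(j, p) = 4 + p
s(J) = 8/17 (s(J) = (4 + 12)/34 = 16*(1/34) = 8/17)
s(√(2 - 81)) - Y = 8/17 - 1*94428 = 8/17 - 94428 = -1605268/17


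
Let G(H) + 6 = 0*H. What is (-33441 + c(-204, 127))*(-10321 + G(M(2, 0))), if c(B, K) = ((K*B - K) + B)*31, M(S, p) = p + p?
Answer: 8745419950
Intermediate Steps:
M(S, p) = 2*p
G(H) = -6 (G(H) = -6 + 0*H = -6 + 0 = -6)
c(B, K) = -31*K + 31*B + 31*B*K (c(B, K) = ((B*K - K) + B)*31 = ((-K + B*K) + B)*31 = (B - K + B*K)*31 = -31*K + 31*B + 31*B*K)
(-33441 + c(-204, 127))*(-10321 + G(M(2, 0))) = (-33441 + (-31*127 + 31*(-204) + 31*(-204)*127))*(-10321 - 6) = (-33441 + (-3937 - 6324 - 803148))*(-10327) = (-33441 - 813409)*(-10327) = -846850*(-10327) = 8745419950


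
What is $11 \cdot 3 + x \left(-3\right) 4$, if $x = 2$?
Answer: $9$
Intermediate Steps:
$11 \cdot 3 + x \left(-3\right) 4 = 11 \cdot 3 + 2 \left(-3\right) 4 = 33 - 24 = 9$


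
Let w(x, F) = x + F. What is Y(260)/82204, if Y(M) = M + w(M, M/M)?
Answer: 521/82204 ≈ 0.0063379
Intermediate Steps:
w(x, F) = F + x
Y(M) = 1 + 2*M (Y(M) = M + (M/M + M) = M + (1 + M) = 1 + 2*M)
Y(260)/82204 = (1 + 2*260)/82204 = (1 + 520)*(1/82204) = 521*(1/82204) = 521/82204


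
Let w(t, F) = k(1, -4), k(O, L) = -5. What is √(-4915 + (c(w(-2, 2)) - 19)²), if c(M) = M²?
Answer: I*√4879 ≈ 69.85*I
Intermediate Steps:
w(t, F) = -5
√(-4915 + (c(w(-2, 2)) - 19)²) = √(-4915 + ((-5)² - 19)²) = √(-4915 + (25 - 19)²) = √(-4915 + 6²) = √(-4915 + 36) = √(-4879) = I*√4879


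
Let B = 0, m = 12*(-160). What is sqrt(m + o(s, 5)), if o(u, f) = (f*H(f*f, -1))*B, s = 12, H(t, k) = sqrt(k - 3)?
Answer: 8*I*sqrt(30) ≈ 43.818*I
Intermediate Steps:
m = -1920
H(t, k) = sqrt(-3 + k)
o(u, f) = 0 (o(u, f) = (f*sqrt(-3 - 1))*0 = (f*sqrt(-4))*0 = (f*(2*I))*0 = (2*I*f)*0 = 0)
sqrt(m + o(s, 5)) = sqrt(-1920 + 0) = sqrt(-1920) = 8*I*sqrt(30)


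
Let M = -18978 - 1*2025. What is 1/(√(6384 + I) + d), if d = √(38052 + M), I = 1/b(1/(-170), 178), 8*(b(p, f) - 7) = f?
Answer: 39/(2*√2427529 + 39*√17049) ≈ 0.0047512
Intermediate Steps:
b(p, f) = 7 + f/8
I = 4/117 (I = 1/(7 + (⅛)*178) = 1/(7 + 89/4) = 1/(117/4) = 4/117 ≈ 0.034188)
M = -21003 (M = -18978 - 2025 = -21003)
d = √17049 (d = √(38052 - 21003) = √17049 ≈ 130.57)
1/(√(6384 + I) + d) = 1/(√(6384 + 4/117) + √17049) = 1/(√(746932/117) + √17049) = 1/(2*√2427529/39 + √17049) = 1/(√17049 + 2*√2427529/39)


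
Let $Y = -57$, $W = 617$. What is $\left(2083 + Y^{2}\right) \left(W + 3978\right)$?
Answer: $24500540$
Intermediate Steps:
$\left(2083 + Y^{2}\right) \left(W + 3978\right) = \left(2083 + \left(-57\right)^{2}\right) \left(617 + 3978\right) = \left(2083 + 3249\right) 4595 = 5332 \cdot 4595 = 24500540$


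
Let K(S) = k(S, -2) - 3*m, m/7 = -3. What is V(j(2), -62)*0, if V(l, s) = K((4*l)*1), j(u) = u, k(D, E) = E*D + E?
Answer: 0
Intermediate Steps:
m = -21 (m = 7*(-3) = -21)
k(D, E) = E + D*E (k(D, E) = D*E + E = E + D*E)
K(S) = 61 - 2*S (K(S) = -2*(1 + S) - 3*(-21) = (-2 - 2*S) + 63 = 61 - 2*S)
V(l, s) = 61 - 8*l (V(l, s) = 61 - 2*4*l = 61 - 8*l)
V(j(2), -62)*0 = (61 - 8*2)*0 = (61 - 16)*0 = 45*0 = 0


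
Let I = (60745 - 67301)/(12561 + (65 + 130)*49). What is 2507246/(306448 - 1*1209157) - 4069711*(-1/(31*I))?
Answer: -655237828302335/1479540051 ≈ -4.4287e+5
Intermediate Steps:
I = -1639/5529 (I = -6556/(12561 + 195*49) = -6556/(12561 + 9555) = -6556/22116 = -6556*1/22116 = -1639/5529 ≈ -0.29644)
2507246/(306448 - 1*1209157) - 4069711*(-1/(31*I)) = 2507246/(306448 - 1*1209157) - 4069711/((-31*(-1639/5529))) = 2507246/(306448 - 1209157) - 4069711/50809/5529 = 2507246/(-902709) - 4069711*5529/50809 = 2507246*(-1/902709) - 725852649/1639 = -2507246/902709 - 725852649/1639 = -655237828302335/1479540051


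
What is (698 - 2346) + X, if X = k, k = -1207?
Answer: -2855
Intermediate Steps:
X = -1207
(698 - 2346) + X = (698 - 2346) - 1207 = -1648 - 1207 = -2855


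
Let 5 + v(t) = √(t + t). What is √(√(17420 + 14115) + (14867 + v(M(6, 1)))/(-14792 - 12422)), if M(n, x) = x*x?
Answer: √(-404454468 - 27214*√2 + 740601796*√31535)/27214 ≈ 13.305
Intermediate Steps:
M(n, x) = x²
v(t) = -5 + √2*√t (v(t) = -5 + √(t + t) = -5 + √(2*t) = -5 + √2*√t)
√(√(17420 + 14115) + (14867 + v(M(6, 1)))/(-14792 - 12422)) = √(√(17420 + 14115) + (14867 + (-5 + √2*√(1²)))/(-14792 - 12422)) = √(√31535 + (14867 + (-5 + √2*√1))/(-27214)) = √(√31535 + (14867 + (-5 + √2*1))*(-1/27214)) = √(√31535 + (14867 + (-5 + √2))*(-1/27214)) = √(√31535 + (14862 + √2)*(-1/27214)) = √(√31535 + (-7431/13607 - √2/27214)) = √(-7431/13607 + √31535 - √2/27214)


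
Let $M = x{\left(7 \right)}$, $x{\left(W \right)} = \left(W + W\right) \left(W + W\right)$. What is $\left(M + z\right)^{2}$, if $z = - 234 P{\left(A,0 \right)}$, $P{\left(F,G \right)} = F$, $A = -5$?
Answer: $1865956$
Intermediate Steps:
$z = 1170$ ($z = \left(-234\right) \left(-5\right) = 1170$)
$x{\left(W \right)} = 4 W^{2}$ ($x{\left(W \right)} = 2 W 2 W = 4 W^{2}$)
$M = 196$ ($M = 4 \cdot 7^{2} = 4 \cdot 49 = 196$)
$\left(M + z\right)^{2} = \left(196 + 1170\right)^{2} = 1366^{2} = 1865956$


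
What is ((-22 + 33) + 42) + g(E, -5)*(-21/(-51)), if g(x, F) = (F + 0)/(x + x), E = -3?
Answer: 5441/102 ≈ 53.343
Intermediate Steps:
g(x, F) = F/(2*x) (g(x, F) = F/((2*x)) = F*(1/(2*x)) = F/(2*x))
((-22 + 33) + 42) + g(E, -5)*(-21/(-51)) = ((-22 + 33) + 42) + ((1/2)*(-5)/(-3))*(-21/(-51)) = (11 + 42) + ((1/2)*(-5)*(-1/3))*(-21*(-1/51)) = 53 + (5/6)*(7/17) = 53 + 35/102 = 5441/102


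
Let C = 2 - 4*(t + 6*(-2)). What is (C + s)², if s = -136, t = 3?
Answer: 9604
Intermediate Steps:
C = 38 (C = 2 - 4*(3 + 6*(-2)) = 2 - 4*(3 - 12) = 2 - 4*(-9) = 2 + 36 = 38)
(C + s)² = (38 - 136)² = (-98)² = 9604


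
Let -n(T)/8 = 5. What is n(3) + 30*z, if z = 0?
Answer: -40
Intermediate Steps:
n(T) = -40 (n(T) = -8*5 = -40)
n(3) + 30*z = -40 + 30*0 = -40 + 0 = -40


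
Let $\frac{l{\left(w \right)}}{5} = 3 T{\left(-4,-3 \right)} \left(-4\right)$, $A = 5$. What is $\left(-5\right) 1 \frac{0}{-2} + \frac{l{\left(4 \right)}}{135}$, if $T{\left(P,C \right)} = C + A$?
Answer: $- \frac{8}{9} \approx -0.88889$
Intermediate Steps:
$T{\left(P,C \right)} = 5 + C$ ($T{\left(P,C \right)} = C + 5 = 5 + C$)
$l{\left(w \right)} = -120$ ($l{\left(w \right)} = 5 \cdot 3 \left(5 - 3\right) \left(-4\right) = 5 \cdot 3 \cdot 2 \left(-4\right) = 5 \cdot 6 \left(-4\right) = 5 \left(-24\right) = -120$)
$\left(-5\right) 1 \frac{0}{-2} + \frac{l{\left(4 \right)}}{135} = \left(-5\right) 1 \frac{0}{-2} - \frac{120}{135} = - 5 \cdot 0 \left(- \frac{1}{2}\right) - \frac{8}{9} = \left(-5\right) 0 - \frac{8}{9} = 0 - \frac{8}{9} = - \frac{8}{9}$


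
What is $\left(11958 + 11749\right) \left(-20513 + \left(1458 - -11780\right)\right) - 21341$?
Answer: $-172489766$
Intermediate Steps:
$\left(11958 + 11749\right) \left(-20513 + \left(1458 - -11780\right)\right) - 21341 = 23707 \left(-20513 + \left(1458 + 11780\right)\right) - 21341 = 23707 \left(-20513 + 13238\right) - 21341 = 23707 \left(-7275\right) - 21341 = -172468425 - 21341 = -172489766$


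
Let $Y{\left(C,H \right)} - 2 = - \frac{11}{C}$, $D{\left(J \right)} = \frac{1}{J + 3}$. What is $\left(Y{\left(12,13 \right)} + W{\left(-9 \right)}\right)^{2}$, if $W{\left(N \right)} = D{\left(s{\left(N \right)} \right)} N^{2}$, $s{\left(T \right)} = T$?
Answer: $\frac{22201}{144} \approx 154.17$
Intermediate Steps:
$D{\left(J \right)} = \frac{1}{3 + J}$
$Y{\left(C,H \right)} = 2 - \frac{11}{C}$
$W{\left(N \right)} = \frac{N^{2}}{3 + N}$
$\left(Y{\left(12,13 \right)} + W{\left(-9 \right)}\right)^{2} = \left(\left(2 - \frac{11}{12}\right) + \frac{\left(-9\right)^{2}}{3 - 9}\right)^{2} = \left(\left(2 - \frac{11}{12}\right) + \frac{81}{-6}\right)^{2} = \left(\left(2 - \frac{11}{12}\right) + 81 \left(- \frac{1}{6}\right)\right)^{2} = \left(\frac{13}{12} - \frac{27}{2}\right)^{2} = \left(- \frac{149}{12}\right)^{2} = \frac{22201}{144}$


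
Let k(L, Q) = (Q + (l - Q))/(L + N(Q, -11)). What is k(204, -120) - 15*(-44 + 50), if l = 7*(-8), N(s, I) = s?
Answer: -272/3 ≈ -90.667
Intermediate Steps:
l = -56
k(L, Q) = -56/(L + Q) (k(L, Q) = (Q + (-56 - Q))/(L + Q) = -56/(L + Q))
k(204, -120) - 15*(-44 + 50) = -56/(204 - 120) - 15*(-44 + 50) = -56/84 - 15*6 = -56*1/84 - 1*90 = -2/3 - 90 = -272/3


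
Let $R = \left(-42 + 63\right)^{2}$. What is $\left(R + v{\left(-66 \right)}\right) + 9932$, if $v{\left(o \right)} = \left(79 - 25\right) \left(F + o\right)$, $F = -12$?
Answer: $6161$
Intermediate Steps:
$v{\left(o \right)} = -648 + 54 o$ ($v{\left(o \right)} = \left(79 - 25\right) \left(-12 + o\right) = 54 \left(-12 + o\right) = -648 + 54 o$)
$R = 441$ ($R = 21^{2} = 441$)
$\left(R + v{\left(-66 \right)}\right) + 9932 = \left(441 + \left(-648 + 54 \left(-66\right)\right)\right) + 9932 = \left(441 - 4212\right) + 9932 = -3771 + 9932 = 6161$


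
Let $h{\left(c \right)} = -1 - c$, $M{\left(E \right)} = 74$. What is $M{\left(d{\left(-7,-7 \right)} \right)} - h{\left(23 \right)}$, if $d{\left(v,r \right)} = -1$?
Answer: $98$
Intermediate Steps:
$M{\left(d{\left(-7,-7 \right)} \right)} - h{\left(23 \right)} = 74 - \left(-1 - 23\right) = 74 - -24 = 74 + 24 = 98$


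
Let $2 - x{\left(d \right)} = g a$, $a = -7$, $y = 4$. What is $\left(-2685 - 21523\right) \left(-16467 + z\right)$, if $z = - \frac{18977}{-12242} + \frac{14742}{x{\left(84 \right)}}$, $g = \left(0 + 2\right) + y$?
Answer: $\frac{26291734053664}{67331} \approx 3.9048 \cdot 10^{8}$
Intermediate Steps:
$g = 6$ ($g = \left(0 + 2\right) + 4 = 2 + 4 = 6$)
$x{\left(d \right)} = 44$ ($x{\left(d \right)} = 2 - 6 \left(-7\right) = 2 - -42 = 2 + 42 = 44$)
$z = \frac{22663319}{67331}$ ($z = - \frac{18977}{-12242} + \frac{14742}{44} = \left(-18977\right) \left(- \frac{1}{12242}\right) + 14742 \cdot \frac{1}{44} = \frac{18977}{12242} + \frac{7371}{22} = \frac{22663319}{67331} \approx 336.6$)
$\left(-2685 - 21523\right) \left(-16467 + z\right) = \left(-2685 - 21523\right) \left(-16467 + \frac{22663319}{67331}\right) = \left(-24208\right) \left(- \frac{1086076258}{67331}\right) = \frac{26291734053664}{67331}$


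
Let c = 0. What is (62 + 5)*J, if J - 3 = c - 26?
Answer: -1541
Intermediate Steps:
J = -23 (J = 3 + (0 - 26) = 3 - 26 = -23)
(62 + 5)*J = (62 + 5)*(-23) = 67*(-23) = -1541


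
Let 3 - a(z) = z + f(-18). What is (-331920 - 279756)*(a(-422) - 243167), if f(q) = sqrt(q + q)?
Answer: 148479455592 + 3670056*I ≈ 1.4848e+11 + 3.6701e+6*I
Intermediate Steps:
f(q) = sqrt(2)*sqrt(q) (f(q) = sqrt(2*q) = sqrt(2)*sqrt(q))
a(z) = 3 - z - 6*I (a(z) = 3 - (z + sqrt(2)*sqrt(-18)) = 3 - (z + sqrt(2)*(3*I*sqrt(2))) = 3 - (z + 6*I) = 3 + (-z - 6*I) = 3 - z - 6*I)
(-331920 - 279756)*(a(-422) - 243167) = (-331920 - 279756)*((3 - 1*(-422) - 6*I) - 243167) = -611676*((3 + 422 - 6*I) - 243167) = -611676*((425 - 6*I) - 243167) = -611676*(-242742 - 6*I) = 148479455592 + 3670056*I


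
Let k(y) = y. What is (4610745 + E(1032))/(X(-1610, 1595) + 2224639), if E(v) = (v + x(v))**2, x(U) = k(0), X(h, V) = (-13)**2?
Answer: 5675769/2224808 ≈ 2.5511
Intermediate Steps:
X(h, V) = 169
x(U) = 0
E(v) = v**2 (E(v) = (v + 0)**2 = v**2)
(4610745 + E(1032))/(X(-1610, 1595) + 2224639) = (4610745 + 1032**2)/(169 + 2224639) = (4610745 + 1065024)/2224808 = 5675769*(1/2224808) = 5675769/2224808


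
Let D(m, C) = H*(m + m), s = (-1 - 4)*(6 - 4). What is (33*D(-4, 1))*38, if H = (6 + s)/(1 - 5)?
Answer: -10032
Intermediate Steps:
s = -10 (s = -5*2 = -10)
H = 1 (H = (6 - 10)/(1 - 5) = -4/(-4) = -4*(-¼) = 1)
D(m, C) = 2*m (D(m, C) = 1*(m + m) = 1*(2*m) = 2*m)
(33*D(-4, 1))*38 = (33*(2*(-4)))*38 = (33*(-8))*38 = -264*38 = -10032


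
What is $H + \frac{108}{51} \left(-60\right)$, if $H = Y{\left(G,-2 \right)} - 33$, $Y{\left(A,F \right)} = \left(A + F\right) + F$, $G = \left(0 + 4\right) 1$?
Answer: $- \frac{2721}{17} \approx -160.06$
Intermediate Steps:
$G = 4$ ($G = 4 \cdot 1 = 4$)
$Y{\left(A,F \right)} = A + 2 F$
$H = -33$ ($H = \left(4 + 2 \left(-2\right)\right) - 33 = \left(4 - 4\right) - 33 = 0 - 33 = -33$)
$H + \frac{108}{51} \left(-60\right) = -33 + \frac{108}{51} \left(-60\right) = -33 + 108 \cdot \frac{1}{51} \left(-60\right) = -33 + \frac{36}{17} \left(-60\right) = -33 - \frac{2160}{17} = - \frac{2721}{17}$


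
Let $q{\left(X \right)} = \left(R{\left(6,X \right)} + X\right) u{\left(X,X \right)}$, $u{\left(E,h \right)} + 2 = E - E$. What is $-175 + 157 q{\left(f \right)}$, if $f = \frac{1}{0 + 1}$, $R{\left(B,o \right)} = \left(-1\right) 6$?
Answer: $1395$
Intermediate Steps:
$R{\left(B,o \right)} = -6$
$u{\left(E,h \right)} = -2$ ($u{\left(E,h \right)} = -2 + \left(E - E\right) = -2 + 0 = -2$)
$f = 1$ ($f = 1^{-1} = 1$)
$q{\left(X \right)} = 12 - 2 X$ ($q{\left(X \right)} = \left(-6 + X\right) \left(-2\right) = 12 - 2 X$)
$-175 + 157 q{\left(f \right)} = -175 + 157 \left(12 - 2\right) = -175 + 157 \cdot 10 = -175 + 1570 = 1395$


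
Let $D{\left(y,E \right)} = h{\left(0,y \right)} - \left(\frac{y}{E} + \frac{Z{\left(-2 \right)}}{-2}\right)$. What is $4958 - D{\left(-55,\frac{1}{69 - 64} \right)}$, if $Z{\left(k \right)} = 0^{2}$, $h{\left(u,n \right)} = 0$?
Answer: $4683$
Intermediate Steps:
$Z{\left(k \right)} = 0$
$D{\left(y,E \right)} = - \frac{y}{E}$ ($D{\left(y,E \right)} = 0 - \left(\frac{y}{E} + \frac{0}{-2}\right) = 0 - \left(\frac{y}{E} + 0 \left(- \frac{1}{2}\right)\right) = 0 - \left(\frac{y}{E} + 0\right) = 0 - \frac{y}{E} = - \frac{y}{E}$)
$4958 - D{\left(-55,\frac{1}{69 - 64} \right)} = 4958 - \left(-1\right) \left(-55\right) \frac{1}{\frac{1}{69 - 64}} = 4958 - \left(-1\right) \left(-55\right) \frac{1}{\frac{1}{5}} = 4958 - \left(-1\right) \left(-55\right) 5 = 4958 - 275 = 4683$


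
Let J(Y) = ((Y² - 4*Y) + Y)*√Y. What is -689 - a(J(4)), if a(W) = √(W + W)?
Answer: -693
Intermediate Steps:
J(Y) = √Y*(Y² - 3*Y) (J(Y) = (Y² - 3*Y)*√Y = √Y*(Y² - 3*Y))
a(W) = √2*√W (a(W) = √(2*W) = √2*√W)
-689 - a(J(4)) = -689 - √2*√(4^(3/2)*(-3 + 4)) = -689 - √2*√(8*1) = -689 - √2*√8 = -689 - √2*2*√2 = -689 - 1*4 = -689 - 4 = -693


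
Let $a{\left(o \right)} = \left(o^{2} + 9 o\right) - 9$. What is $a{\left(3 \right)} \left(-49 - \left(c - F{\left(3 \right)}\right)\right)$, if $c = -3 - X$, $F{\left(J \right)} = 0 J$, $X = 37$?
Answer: $-243$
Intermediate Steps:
$F{\left(J \right)} = 0$
$a{\left(o \right)} = -9 + o^{2} + 9 o$
$c = -40$ ($c = -3 - 37 = -40$)
$a{\left(3 \right)} \left(-49 - \left(c - F{\left(3 \right)}\right)\right) = \left(-9 + 3^{2} + 9 \cdot 3\right) \left(-49 + \left(0 - -40\right)\right) = \left(-9 + 9 + 27\right) \left(-49 + \left(0 + 40\right)\right) = 27 \left(-49 + 40\right) = 27 \left(-9\right) = -243$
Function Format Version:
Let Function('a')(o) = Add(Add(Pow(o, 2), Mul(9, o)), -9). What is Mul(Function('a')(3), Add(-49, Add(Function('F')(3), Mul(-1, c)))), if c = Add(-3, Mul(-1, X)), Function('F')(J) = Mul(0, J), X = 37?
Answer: -243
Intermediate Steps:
Function('F')(J) = 0
Function('a')(o) = Add(-9, Pow(o, 2), Mul(9, o))
c = -40 (c = Add(-3, Mul(-1, 37)) = Add(-3, -37) = -40)
Mul(Function('a')(3), Add(-49, Add(Function('F')(3), Mul(-1, c)))) = Mul(Add(-9, Pow(3, 2), Mul(9, 3)), Add(-49, Add(0, Mul(-1, -40)))) = Mul(Add(-9, 9, 27), Add(-49, Add(0, 40))) = Mul(27, Add(-49, 40)) = Mul(27, -9) = -243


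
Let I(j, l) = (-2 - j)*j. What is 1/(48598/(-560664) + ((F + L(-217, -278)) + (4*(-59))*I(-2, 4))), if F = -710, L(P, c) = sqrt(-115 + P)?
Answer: -55802893246308/39650981726314729 - 157172060448*I*sqrt(83)/39650981726314729 ≈ -0.0014074 - 3.6113e-5*I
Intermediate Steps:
I(j, l) = j*(-2 - j)
1/(48598/(-560664) + ((F + L(-217, -278)) + (4*(-59))*I(-2, 4))) = 1/(48598/(-560664) + ((-710 + sqrt(-115 - 217)) + (4*(-59))*(-1*(-2)*(2 - 2)))) = 1/(48598*(-1/560664) + ((-710 + sqrt(-332)) - (-236)*(-2)*0)) = 1/(-24299/280332 + ((-710 + 2*I*sqrt(83)) - 236*0)) = 1/(-24299/280332 + ((-710 + 2*I*sqrt(83)) + 0)) = 1/(-24299/280332 + (-710 + 2*I*sqrt(83))) = 1/(-199060019/280332 + 2*I*sqrt(83))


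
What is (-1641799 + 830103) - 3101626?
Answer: -3913322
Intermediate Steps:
(-1641799 + 830103) - 3101626 = -811696 - 3101626 = -3913322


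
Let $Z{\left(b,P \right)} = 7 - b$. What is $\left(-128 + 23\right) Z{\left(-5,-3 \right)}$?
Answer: $-1260$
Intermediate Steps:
$\left(-128 + 23\right) Z{\left(-5,-3 \right)} = \left(-128 + 23\right) \left(7 - -5\right) = - 105 \left(7 + 5\right) = \left(-105\right) 12 = -1260$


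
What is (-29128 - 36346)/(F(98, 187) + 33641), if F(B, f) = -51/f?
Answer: -360107/185024 ≈ -1.9463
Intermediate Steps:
(-29128 - 36346)/(F(98, 187) + 33641) = (-29128 - 36346)/(-51/187 + 33641) = -65474/(-51*1/187 + 33641) = -65474/(-3/11 + 33641) = -65474/370048/11 = -65474*11/370048 = -360107/185024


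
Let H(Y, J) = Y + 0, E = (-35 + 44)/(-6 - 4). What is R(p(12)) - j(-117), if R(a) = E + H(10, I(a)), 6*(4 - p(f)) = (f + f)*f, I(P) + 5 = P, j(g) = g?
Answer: 1261/10 ≈ 126.10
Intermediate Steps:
I(P) = -5 + P
E = -9/10 (E = 9/(-10) = 9*(-⅒) = -9/10 ≈ -0.90000)
H(Y, J) = Y
p(f) = 4 - f²/3 (p(f) = 4 - (f + f)*f/6 = 4 - 2*f*f/6 = 4 - f²/3)
R(a) = 91/10 (R(a) = -9/10 + 10 = 91/10)
R(p(12)) - j(-117) = 91/10 - 1*(-117) = 91/10 + 117 = 1261/10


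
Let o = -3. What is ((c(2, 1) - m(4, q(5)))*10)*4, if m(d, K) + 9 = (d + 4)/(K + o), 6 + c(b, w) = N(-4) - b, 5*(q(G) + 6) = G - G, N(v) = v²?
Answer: 6440/9 ≈ 715.56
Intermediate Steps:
q(G) = -6 (q(G) = -6 + (G - G)/5 = -6 + (⅕)*0 = -6 + 0 = -6)
c(b, w) = 10 - b (c(b, w) = -6 + ((-4)² - b) = -6 + (16 - b) = 10 - b)
m(d, K) = -9 + (4 + d)/(-3 + K) (m(d, K) = -9 + (d + 4)/(K - 3) = -9 + (4 + d)/(-3 + K))
((c(2, 1) - m(4, q(5)))*10)*4 = (((10 - 1*2) - (31 + 4 - 9*(-6))/(-3 - 6))*10)*4 = (((10 - 2) - (31 + 4 + 54)/(-9))*10)*4 = ((8 - (-1)*89/9)*10)*4 = ((8 - 1*(-89/9))*10)*4 = ((8 + 89/9)*10)*4 = ((161/9)*10)*4 = (1610/9)*4 = 6440/9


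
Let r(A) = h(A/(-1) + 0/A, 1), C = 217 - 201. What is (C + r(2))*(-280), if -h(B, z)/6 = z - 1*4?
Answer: -9520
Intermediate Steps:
C = 16
h(B, z) = 24 - 6*z (h(B, z) = -6*(z - 1*4) = -6*(z - 4) = -6*(-4 + z) = 24 - 6*z)
r(A) = 18 (r(A) = 24 - 6*1 = 24 - 6 = 18)
(C + r(2))*(-280) = (16 + 18)*(-280) = 34*(-280) = -9520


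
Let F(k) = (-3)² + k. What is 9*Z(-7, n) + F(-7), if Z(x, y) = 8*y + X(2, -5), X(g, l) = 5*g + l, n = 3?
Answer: 263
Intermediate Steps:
F(k) = 9 + k
X(g, l) = l + 5*g
Z(x, y) = 5 + 8*y (Z(x, y) = 8*y + (-5 + 5*2) = 8*y + (-5 + 10) = 8*y + 5 = 5 + 8*y)
9*Z(-7, n) + F(-7) = 9*(5 + 8*3) + (9 - 7) = 9*(5 + 24) + 2 = 9*29 + 2 = 261 + 2 = 263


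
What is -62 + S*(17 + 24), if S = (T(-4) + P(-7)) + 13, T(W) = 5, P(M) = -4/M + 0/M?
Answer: 4896/7 ≈ 699.43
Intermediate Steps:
P(M) = -4/M (P(M) = -4/M + 0 = -4/M)
S = 130/7 (S = (5 - 4/(-7)) + 13 = (5 - 4*(-⅐)) + 13 = (5 + 4/7) + 13 = 39/7 + 13 = 130/7 ≈ 18.571)
-62 + S*(17 + 24) = -62 + 130*(17 + 24)/7 = -62 + (130/7)*41 = -62 + 5330/7 = 4896/7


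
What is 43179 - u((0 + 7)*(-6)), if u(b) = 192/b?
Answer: 302285/7 ≈ 43184.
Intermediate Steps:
43179 - u((0 + 7)*(-6)) = 43179 - 192/((0 + 7)*(-6)) = 43179 - 192/(7*(-6)) = 43179 - 192/(-42) = 43179 - 192*(-1)/42 = 43179 - 1*(-32/7) = 43179 + 32/7 = 302285/7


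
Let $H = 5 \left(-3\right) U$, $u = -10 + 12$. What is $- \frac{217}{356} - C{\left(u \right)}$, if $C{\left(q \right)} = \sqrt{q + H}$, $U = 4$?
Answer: $- \frac{217}{356} - i \sqrt{58} \approx -0.60955 - 7.6158 i$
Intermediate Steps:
$u = 2$
$H = -60$ ($H = 5 \left(-3\right) 4 = \left(-15\right) 4 = -60$)
$C{\left(q \right)} = \sqrt{-60 + q}$ ($C{\left(q \right)} = \sqrt{q - 60} = \sqrt{-60 + q}$)
$- \frac{217}{356} - C{\left(u \right)} = - \frac{217}{356} - \sqrt{-60 + 2} = \left(-217\right) \frac{1}{356} - \sqrt{-58} = - \frac{217}{356} - i \sqrt{58}$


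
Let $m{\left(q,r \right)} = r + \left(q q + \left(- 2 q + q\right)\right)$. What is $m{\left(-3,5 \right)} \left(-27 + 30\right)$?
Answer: $51$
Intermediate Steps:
$m{\left(q,r \right)} = r + q^{2} - q$ ($m{\left(q,r \right)} = r + \left(q^{2} - q\right) = r + q^{2} - q$)
$m{\left(-3,5 \right)} \left(-27 + 30\right) = \left(5 + \left(-3\right)^{2} - -3\right) \left(-27 + 30\right) = \left(5 + 9 + 3\right) 3 = 17 \cdot 3 = 51$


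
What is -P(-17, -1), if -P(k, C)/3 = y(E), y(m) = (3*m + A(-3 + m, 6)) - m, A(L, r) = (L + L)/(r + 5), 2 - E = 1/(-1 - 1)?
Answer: 162/11 ≈ 14.727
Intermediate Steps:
E = 5/2 (E = 2 - 1/(-1 - 1) = 2 - 1/(-2) = 2 - 1*(-½) = 2 + ½ = 5/2 ≈ 2.5000)
A(L, r) = 2*L/(5 + r) (A(L, r) = (2*L)/(5 + r) = 2*L/(5 + r))
y(m) = -6/11 + 24*m/11 (y(m) = (3*m + 2*(-3 + m)/(5 + 6)) - m = (3*m + 2*(-3 + m)/11) - m = (3*m + 2*(-3 + m)*(1/11)) - m = (3*m + (-6/11 + 2*m/11)) - m = (-6/11 + 35*m/11) - m = -6/11 + 24*m/11)
P(k, C) = -162/11 (P(k, C) = -3*(-6/11 + (24/11)*(5/2)) = -3*(-6/11 + 60/11) = -3*54/11 = -162/11)
-P(-17, -1) = -1*(-162/11) = 162/11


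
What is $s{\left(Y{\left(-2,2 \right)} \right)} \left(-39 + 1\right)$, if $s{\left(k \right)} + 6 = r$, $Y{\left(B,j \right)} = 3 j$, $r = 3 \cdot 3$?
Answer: $-114$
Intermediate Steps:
$r = 9$
$s{\left(k \right)} = 3$ ($s{\left(k \right)} = -6 + 9 = 3$)
$s{\left(Y{\left(-2,2 \right)} \right)} \left(-39 + 1\right) = 3 \left(-39 + 1\right) = 3 \left(-38\right) = -114$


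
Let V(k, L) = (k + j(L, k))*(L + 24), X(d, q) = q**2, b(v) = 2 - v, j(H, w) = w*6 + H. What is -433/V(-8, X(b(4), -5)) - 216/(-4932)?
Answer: 68435/208103 ≈ 0.32885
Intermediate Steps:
j(H, w) = H + 6*w (j(H, w) = 6*w + H = H + 6*w)
V(k, L) = (24 + L)*(L + 7*k) (V(k, L) = (k + (L + 6*k))*(L + 24) = (L + 7*k)*(24 + L) = (24 + L)*(L + 7*k))
-433/V(-8, X(b(4), -5)) - 216/(-4932) = -433/(((-5)**2)**2 + 24*(-5)**2 + 168*(-8) + 7*(-5)**2*(-8)) - 216/(-4932) = -433/(25**2 + 24*25 - 1344 + 7*25*(-8)) - 216*(-1/4932) = -433/(625 + 600 - 1344 - 1400) + 6/137 = -433/(-1519) + 6/137 = -433*(-1/1519) + 6/137 = 433/1519 + 6/137 = 68435/208103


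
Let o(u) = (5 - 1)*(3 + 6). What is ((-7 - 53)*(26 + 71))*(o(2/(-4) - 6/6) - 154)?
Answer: 686760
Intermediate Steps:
o(u) = 36 (o(u) = 4*9 = 36)
((-7 - 53)*(26 + 71))*(o(2/(-4) - 6/6) - 154) = ((-7 - 53)*(26 + 71))*(36 - 154) = -60*97*(-118) = -5820*(-118) = 686760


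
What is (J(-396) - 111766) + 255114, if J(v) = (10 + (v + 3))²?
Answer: 290037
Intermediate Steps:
J(v) = (13 + v)² (J(v) = (10 + (3 + v))² = (13 + v)²)
(J(-396) - 111766) + 255114 = ((13 - 396)² - 111766) + 255114 = ((-383)² - 111766) + 255114 = (146689 - 111766) + 255114 = 34923 + 255114 = 290037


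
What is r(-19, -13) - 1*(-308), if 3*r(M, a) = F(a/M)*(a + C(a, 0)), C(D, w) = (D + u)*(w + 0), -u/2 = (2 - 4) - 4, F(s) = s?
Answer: 17387/57 ≈ 305.04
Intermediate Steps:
u = 12 (u = -2*((2 - 4) - 4) = -2*(-2 - 4) = -2*(-6) = 12)
C(D, w) = w*(12 + D) (C(D, w) = (D + 12)*(w + 0) = (12 + D)*w = w*(12 + D))
r(M, a) = a**2/(3*M) (r(M, a) = ((a/M)*(a + 0*(12 + a)))/3 = ((a/M)*(a + 0))/3 = ((a/M)*a)/3 = (a**2/M)/3 = a**2/(3*M))
r(-19, -13) - 1*(-308) = (1/3)*(-13)**2/(-19) - 1*(-308) = (1/3)*(-1/19)*169 + 308 = -169/57 + 308 = 17387/57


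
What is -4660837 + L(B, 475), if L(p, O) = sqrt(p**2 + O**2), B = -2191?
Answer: -4660837 + sqrt(5026106) ≈ -4.6586e+6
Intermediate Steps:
L(p, O) = sqrt(O**2 + p**2)
-4660837 + L(B, 475) = -4660837 + sqrt(475**2 + (-2191)**2) = -4660837 + sqrt(225625 + 4800481) = -4660837 + sqrt(5026106)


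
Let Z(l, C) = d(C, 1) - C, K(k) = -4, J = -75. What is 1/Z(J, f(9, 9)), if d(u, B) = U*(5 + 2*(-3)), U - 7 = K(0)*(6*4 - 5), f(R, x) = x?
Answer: 1/60 ≈ 0.016667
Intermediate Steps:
U = -69 (U = 7 - 4*(6*4 - 5) = 7 - 4*(24 - 5) = 7 - 4*19 = 7 - 76 = -69)
d(u, B) = 69 (d(u, B) = -69*(5 + 2*(-3)) = -69*(5 - 6) = -69*(-1) = 69)
Z(l, C) = 69 - C
1/Z(J, f(9, 9)) = 1/(69 - 1*9) = 1/(69 - 9) = 1/60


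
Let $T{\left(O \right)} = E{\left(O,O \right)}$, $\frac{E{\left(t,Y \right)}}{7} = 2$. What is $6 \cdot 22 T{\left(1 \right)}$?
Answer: $1848$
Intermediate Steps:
$E{\left(t,Y \right)} = 14$ ($E{\left(t,Y \right)} = 7 \cdot 2 = 14$)
$T{\left(O \right)} = 14$
$6 \cdot 22 T{\left(1 \right)} = 6 \cdot 22 \cdot 14 = 132 \cdot 14 = 1848$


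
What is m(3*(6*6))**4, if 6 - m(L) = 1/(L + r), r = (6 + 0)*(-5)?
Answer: 47562811921/37015056 ≈ 1285.0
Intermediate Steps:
r = -30 (r = 6*(-5) = -30)
m(L) = 6 - 1/(-30 + L) (m(L) = 6 - 1/(L - 30) = 6 - 1/(-30 + L))
m(3*(6*6))**4 = ((-181 + 6*(3*(6*6)))/(-30 + 3*(6*6)))**4 = ((-181 + 6*(3*36))/(-30 + 3*36))**4 = ((-181 + 6*108)/(-30 + 108))**4 = ((-181 + 648)/78)**4 = ((1/78)*467)**4 = (467/78)**4 = 47562811921/37015056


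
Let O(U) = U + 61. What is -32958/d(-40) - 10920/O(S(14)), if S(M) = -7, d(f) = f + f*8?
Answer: -19921/180 ≈ -110.67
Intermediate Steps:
d(f) = 9*f (d(f) = f + 8*f = 9*f)
O(U) = 61 + U
-32958/d(-40) - 10920/O(S(14)) = -32958/(9*(-40)) - 10920/(61 - 7) = -32958/(-360) - 10920/54 = -32958*(-1/360) - 10920*1/54 = 1831/20 - 1820/9 = -19921/180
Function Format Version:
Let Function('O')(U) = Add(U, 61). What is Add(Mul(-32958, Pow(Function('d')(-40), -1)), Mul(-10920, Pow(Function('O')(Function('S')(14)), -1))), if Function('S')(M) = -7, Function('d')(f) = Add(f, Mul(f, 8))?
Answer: Rational(-19921, 180) ≈ -110.67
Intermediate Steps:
Function('d')(f) = Mul(9, f) (Function('d')(f) = Add(f, Mul(8, f)) = Mul(9, f))
Function('O')(U) = Add(61, U)
Add(Mul(-32958, Pow(Function('d')(-40), -1)), Mul(-10920, Pow(Function('O')(Function('S')(14)), -1))) = Add(Mul(-32958, Pow(Mul(9, -40), -1)), Mul(-10920, Pow(Add(61, -7), -1))) = Add(Mul(-32958, Pow(-360, -1)), Mul(-10920, Pow(54, -1))) = Add(Mul(-32958, Rational(-1, 360)), Mul(-10920, Rational(1, 54))) = Add(Rational(1831, 20), Rational(-1820, 9)) = Rational(-19921, 180)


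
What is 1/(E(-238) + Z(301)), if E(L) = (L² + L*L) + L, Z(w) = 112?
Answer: 1/113162 ≈ 8.8369e-6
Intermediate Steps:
E(L) = L + 2*L² (E(L) = (L² + L²) + L = 2*L² + L = L + 2*L²)
1/(E(-238) + Z(301)) = 1/(-238*(1 + 2*(-238)) + 112) = 1/(-238*(1 - 476) + 112) = 1/(-238*(-475) + 112) = 1/(113050 + 112) = 1/113162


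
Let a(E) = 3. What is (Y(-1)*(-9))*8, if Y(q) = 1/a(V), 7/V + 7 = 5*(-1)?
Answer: -24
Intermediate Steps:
V = -7/12 (V = 7/(-7 + 5*(-1)) = 7/(-7 - 5) = 7/(-12) = 7*(-1/12) = -7/12 ≈ -0.58333)
Y(q) = ⅓ (Y(q) = 1/3 = ⅓)
(Y(-1)*(-9))*8 = ((⅓)*(-9))*8 = -3*8 = -24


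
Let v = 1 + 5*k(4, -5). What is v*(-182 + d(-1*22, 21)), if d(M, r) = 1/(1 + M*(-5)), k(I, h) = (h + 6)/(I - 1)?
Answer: -161608/333 ≈ -485.31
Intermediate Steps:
k(I, h) = (6 + h)/(-1 + I)
v = 8/3 (v = 1 + 5*((6 - 5)/(-1 + 4)) = 1 + 5*(1/3) = 1 + 5/3 = 8/3 ≈ 2.6667)
d(M, r) = 1/(1 - 5*M)
v*(-182 + d(-1*22, 21)) = 8*(-182 - 1/(-1 + 5*(-1*22)))/3 = 8*(-182 - 1/(-1 + 5*(-22)))/3 = 8*(-182 - 1/(-1 - 110))/3 = 8*(-182 - 1/(-111))/3 = 8*(-182 - 1*(-1/111))/3 = 8*(-182 + 1/111)/3 = (8/3)*(-20201/111) = -161608/333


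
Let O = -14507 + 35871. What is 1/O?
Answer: 1/21364 ≈ 4.6808e-5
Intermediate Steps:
O = 21364
1/O = 1/21364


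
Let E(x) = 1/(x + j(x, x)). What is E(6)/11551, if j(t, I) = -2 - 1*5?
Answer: -1/11551 ≈ -8.6573e-5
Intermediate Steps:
j(t, I) = -7 (j(t, I) = -2 - 5 = -7)
E(x) = 1/(-7 + x) (E(x) = 1/(x - 7) = 1/(-7 + x))
E(6)/11551 = 1/((-7 + 6)*11551) = (1/11551)/(-1) = -1*1/11551 = -1/11551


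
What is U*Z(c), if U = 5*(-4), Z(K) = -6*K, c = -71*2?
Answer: -17040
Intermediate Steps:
c = -142
U = -20
U*Z(c) = -(-120)*(-142) = -20*852 = -17040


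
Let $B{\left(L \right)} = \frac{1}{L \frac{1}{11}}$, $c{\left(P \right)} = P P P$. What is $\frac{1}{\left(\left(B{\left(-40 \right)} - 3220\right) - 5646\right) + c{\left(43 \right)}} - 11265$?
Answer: $- \frac{31830710645}{2825629} \approx -11265.0$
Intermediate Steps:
$c{\left(P \right)} = P^{3}$ ($c{\left(P \right)} = P^{2} P = P^{3}$)
$B{\left(L \right)} = \frac{11}{L}$ ($B{\left(L \right)} = \frac{1}{L \frac{1}{11}} = \frac{1}{\frac{1}{11} L} = \frac{11}{L}$)
$\frac{1}{\left(\left(B{\left(-40 \right)} - 3220\right) - 5646\right) + c{\left(43 \right)}} - 11265 = \frac{1}{\left(\left(\frac{11}{-40} - 3220\right) - 5646\right) + 43^{3}} - 11265 = \frac{1}{\left(\left(11 \left(- \frac{1}{40}\right) - 3220\right) - 5646\right) + 79507} - 11265 = \frac{1}{\left(\left(- \frac{11}{40} - 3220\right) - 5646\right) + 79507} - 11265 = \frac{1}{\left(- \frac{128811}{40} - 5646\right) + 79507} - 11265 = \frac{1}{- \frac{354651}{40} + 79507} - 11265 = \frac{1}{\frac{2825629}{40}} - 11265 = \frac{40}{2825629} - 11265 = - \frac{31830710645}{2825629}$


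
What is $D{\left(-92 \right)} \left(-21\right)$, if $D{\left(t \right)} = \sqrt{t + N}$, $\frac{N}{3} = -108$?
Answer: $- 84 i \sqrt{26} \approx - 428.32 i$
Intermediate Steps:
$N = -324$ ($N = 3 \left(-108\right) = -324$)
$D{\left(t \right)} = \sqrt{-324 + t}$ ($D{\left(t \right)} = \sqrt{t - 324} = \sqrt{-324 + t}$)
$D{\left(-92 \right)} \left(-21\right) = \sqrt{-324 - 92} \left(-21\right) = \sqrt{-416} \left(-21\right) = 4 i \sqrt{26} \left(-21\right) = - 84 i \sqrt{26}$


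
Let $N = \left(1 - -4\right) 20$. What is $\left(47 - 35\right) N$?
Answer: $1200$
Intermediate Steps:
$N = 100$ ($N = \left(1 + 4\right) 20 = 5 \cdot 20 = 100$)
$\left(47 - 35\right) N = \left(47 - 35\right) 100 = 12 \cdot 100 = 1200$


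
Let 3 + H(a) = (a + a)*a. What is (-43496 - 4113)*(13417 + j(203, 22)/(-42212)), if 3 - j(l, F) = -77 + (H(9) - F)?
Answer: -26963759969749/42212 ≈ -6.3877e+8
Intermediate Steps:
H(a) = -3 + 2*a² (H(a) = -3 + (a + a)*a = -3 + (2*a)*a = -3 + 2*a²)
j(l, F) = -79 + F (j(l, F) = 3 - (-77 + ((-3 + 2*9²) - F)) = 3 - (-77 + ((-3 + 2*81) - F)) = 3 - (-77 + ((-3 + 162) - F)) = 3 - (-77 + (159 - F)) = 3 - (82 - F) = 3 + (-82 + F) = -79 + F)
(-43496 - 4113)*(13417 + j(203, 22)/(-42212)) = (-43496 - 4113)*(13417 + (-79 + 22)/(-42212)) = -47609*(13417 - 57*(-1/42212)) = -47609*(13417 + 57/42212) = -47609*566358461/42212 = -26963759969749/42212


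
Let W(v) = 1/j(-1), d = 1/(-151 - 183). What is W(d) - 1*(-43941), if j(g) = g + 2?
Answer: 43942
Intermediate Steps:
d = -1/334 (d = 1/(-334) = -1/334 ≈ -0.0029940)
j(g) = 2 + g
W(v) = 1 (W(v) = 1/(2 - 1) = 1/1 = 1)
W(d) - 1*(-43941) = 1 - 1*(-43941) = 1 + 43941 = 43942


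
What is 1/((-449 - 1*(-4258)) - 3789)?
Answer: 1/20 ≈ 0.050000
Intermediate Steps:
1/((-449 - 1*(-4258)) - 3789) = 1/((-449 + 4258) - 3789) = 1/(3809 - 3789) = 1/20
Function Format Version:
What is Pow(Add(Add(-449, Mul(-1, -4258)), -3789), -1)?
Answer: Rational(1, 20) ≈ 0.050000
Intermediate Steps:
Pow(Add(Add(-449, Mul(-1, -4258)), -3789), -1) = Pow(Add(Add(-449, 4258), -3789), -1) = Pow(Add(3809, -3789), -1) = Pow(20, -1) = Rational(1, 20)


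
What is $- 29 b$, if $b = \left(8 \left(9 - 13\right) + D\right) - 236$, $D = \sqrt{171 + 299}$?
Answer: $7772 - 29 \sqrt{470} \approx 7143.3$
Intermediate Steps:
$D = \sqrt{470} \approx 21.679$
$b = -268 + \sqrt{470}$ ($b = \left(8 \left(9 - 13\right) + \sqrt{470}\right) - 236 = \left(8 \left(-4\right) + \sqrt{470}\right) - 236 = \left(-32 + \sqrt{470}\right) - 236 = -268 + \sqrt{470} \approx -246.32$)
$- 29 b = - 29 \left(-268 + \sqrt{470}\right) = 7772 - 29 \sqrt{470}$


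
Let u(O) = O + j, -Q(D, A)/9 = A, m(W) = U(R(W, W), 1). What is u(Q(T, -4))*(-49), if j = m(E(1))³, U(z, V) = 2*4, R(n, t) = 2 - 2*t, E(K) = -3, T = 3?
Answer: -26852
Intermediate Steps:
U(z, V) = 8
m(W) = 8
Q(D, A) = -9*A
j = 512 (j = 8³ = 512)
u(O) = 512 + O (u(O) = O + 512 = 512 + O)
u(Q(T, -4))*(-49) = (512 - 9*(-4))*(-49) = (512 + 36)*(-49) = 548*(-49) = -26852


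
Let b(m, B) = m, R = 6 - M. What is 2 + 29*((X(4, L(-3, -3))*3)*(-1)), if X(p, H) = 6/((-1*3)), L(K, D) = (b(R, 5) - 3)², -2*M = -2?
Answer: 176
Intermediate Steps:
M = 1 (M = -½*(-2) = 1)
R = 5 (R = 6 - 1*1 = 6 - 1 = 5)
L(K, D) = 4 (L(K, D) = (5 - 3)² = 2² = 4)
X(p, H) = -2 (X(p, H) = 6/(-3) = 6*(-⅓) = -2)
2 + 29*((X(4, L(-3, -3))*3)*(-1)) = 2 + 29*(-2*3*(-1)) = 2 + 29*(-6*(-1)) = 2 + 29*6 = 2 + 174 = 176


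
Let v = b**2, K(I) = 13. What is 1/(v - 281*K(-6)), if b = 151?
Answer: 1/19148 ≈ 5.2225e-5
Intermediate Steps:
v = 22801 (v = 151**2 = 22801)
1/(v - 281*K(-6)) = 1/(22801 - 281*13) = 1/(22801 - 3653) = 1/19148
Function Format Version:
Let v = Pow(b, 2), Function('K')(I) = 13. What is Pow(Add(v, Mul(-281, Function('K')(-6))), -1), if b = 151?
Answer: Rational(1, 19148) ≈ 5.2225e-5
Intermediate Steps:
v = 22801 (v = Pow(151, 2) = 22801)
Pow(Add(v, Mul(-281, Function('K')(-6))), -1) = Pow(Add(22801, Mul(-281, 13)), -1) = Pow(Add(22801, -3653), -1) = Pow(19148, -1) = Rational(1, 19148)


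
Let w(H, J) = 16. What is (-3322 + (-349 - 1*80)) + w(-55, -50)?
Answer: -3735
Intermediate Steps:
(-3322 + (-349 - 1*80)) + w(-55, -50) = (-3322 + (-349 - 1*80)) + 16 = (-3322 + (-349 - 80)) + 16 = (-3322 - 429) + 16 = -3751 + 16 = -3735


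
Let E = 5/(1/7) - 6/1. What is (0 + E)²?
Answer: 841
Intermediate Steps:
E = 29 (E = 5/(⅐) - 6*1 = 5*7 - 6 = 35 - 6 = 29)
(0 + E)² = (0 + 29)² = 29² = 841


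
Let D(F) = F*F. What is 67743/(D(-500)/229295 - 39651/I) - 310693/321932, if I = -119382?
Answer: 4422007132517324513/92853001123844 ≈ 47624.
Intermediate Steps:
D(F) = F**2
67743/(D(-500)/229295 - 39651/I) - 310693/321932 = 67743/((-500)**2/229295 - 39651/(-119382)) - 310693/321932 = 67743/(250000*(1/229295) - 39651*(-1/119382)) - 310693*1/321932 = 67743/(50000/45859 + 13217/39794) - 310693/321932 = 67743/(2595818403/1824913046) - 310693/321932 = 67743*(1824913046/2595818403) - 310693/321932 = 13736120497242/288424267 - 310693/321932 = 4422007132517324513/92853001123844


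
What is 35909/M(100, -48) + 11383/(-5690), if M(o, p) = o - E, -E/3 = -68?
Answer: -102753021/295880 ≈ -347.28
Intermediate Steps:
E = 204 (E = -3*(-68) = 204)
M(o, p) = -204 + o (M(o, p) = o - 1*204 = o - 204 = -204 + o)
35909/M(100, -48) + 11383/(-5690) = 35909/(-204 + 100) + 11383/(-5690) = 35909/(-104) + 11383*(-1/5690) = 35909*(-1/104) - 11383/5690 = -35909/104 - 11383/5690 = -102753021/295880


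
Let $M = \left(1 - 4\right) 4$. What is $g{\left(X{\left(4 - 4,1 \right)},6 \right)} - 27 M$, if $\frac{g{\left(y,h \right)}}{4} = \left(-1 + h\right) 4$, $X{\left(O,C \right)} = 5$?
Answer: $404$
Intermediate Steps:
$g{\left(y,h \right)} = -16 + 16 h$ ($g{\left(y,h \right)} = 4 \left(-1 + h\right) 4 = 4 \left(-4 + 4 h\right) = -16 + 16 h$)
$M = -12$ ($M = \left(-3\right) 4 = -12$)
$g{\left(X{\left(4 - 4,1 \right)},6 \right)} - 27 M = \left(-16 + 16 \cdot 6\right) - -324 = \left(-16 + 96\right) + 324 = 80 + 324 = 404$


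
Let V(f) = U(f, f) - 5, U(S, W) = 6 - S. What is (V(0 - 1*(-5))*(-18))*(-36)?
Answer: -2592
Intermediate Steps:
V(f) = 1 - f (V(f) = (6 - f) - 5 = 1 - f)
(V(0 - 1*(-5))*(-18))*(-36) = ((1 - (0 - 1*(-5)))*(-18))*(-36) = ((1 - (0 + 5))*(-18))*(-36) = ((1 - 1*5)*(-18))*(-36) = ((1 - 5)*(-18))*(-36) = -4*(-18)*(-36) = 72*(-36) = -2592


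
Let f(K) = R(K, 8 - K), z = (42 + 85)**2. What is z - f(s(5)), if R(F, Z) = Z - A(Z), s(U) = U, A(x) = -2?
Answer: 16124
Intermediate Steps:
z = 16129 (z = 127**2 = 16129)
R(F, Z) = 2 + Z (R(F, Z) = Z - 1*(-2) = Z + 2 = 2 + Z)
f(K) = 10 - K (f(K) = 2 + (8 - K) = 10 - K)
z - f(s(5)) = 16129 - (10 - 1*5) = 16129 - (10 - 5) = 16129 - 1*5 = 16129 - 5 = 16124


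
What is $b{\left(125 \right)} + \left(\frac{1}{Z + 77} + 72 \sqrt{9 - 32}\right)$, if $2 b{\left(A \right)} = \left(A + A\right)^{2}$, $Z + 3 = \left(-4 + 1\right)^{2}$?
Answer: $\frac{2593751}{83} + 72 i \sqrt{23} \approx 31250.0 + 345.3 i$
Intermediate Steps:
$Z = 6$ ($Z = -3 + \left(-4 + 1\right)^{2} = -3 + \left(-3\right)^{2} = -3 + 9 = 6$)
$b{\left(A \right)} = 2 A^{2}$ ($b{\left(A \right)} = \frac{\left(A + A\right)^{2}}{2} = \frac{\left(2 A\right)^{2}}{2} = \frac{4 A^{2}}{2} = 2 A^{2}$)
$b{\left(125 \right)} + \left(\frac{1}{Z + 77} + 72 \sqrt{9 - 32}\right) = 2 \cdot 125^{2} + \left(\frac{1}{6 + 77} + 72 \sqrt{9 - 32}\right) = 2 \cdot 15625 + \left(\frac{1}{83} + 72 \sqrt{-23}\right) = 31250 + \left(\frac{1}{83} + 72 i \sqrt{23}\right) = \frac{2593751}{83} + 72 i \sqrt{23}$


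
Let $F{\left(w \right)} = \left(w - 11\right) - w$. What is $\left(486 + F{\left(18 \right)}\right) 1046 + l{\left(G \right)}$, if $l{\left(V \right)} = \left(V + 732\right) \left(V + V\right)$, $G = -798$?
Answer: $602186$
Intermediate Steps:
$F{\left(w \right)} = -11$ ($F{\left(w \right)} = \left(-11 + w\right) - w = -11$)
$l{\left(V \right)} = 2 V \left(732 + V\right)$ ($l{\left(V \right)} = \left(732 + V\right) 2 V = 2 V \left(732 + V\right)$)
$\left(486 + F{\left(18 \right)}\right) 1046 + l{\left(G \right)} = \left(486 - 11\right) 1046 + 2 \left(-798\right) \left(732 - 798\right) = 475 \cdot 1046 + 2 \left(-798\right) \left(-66\right) = 496850 + 105336 = 602186$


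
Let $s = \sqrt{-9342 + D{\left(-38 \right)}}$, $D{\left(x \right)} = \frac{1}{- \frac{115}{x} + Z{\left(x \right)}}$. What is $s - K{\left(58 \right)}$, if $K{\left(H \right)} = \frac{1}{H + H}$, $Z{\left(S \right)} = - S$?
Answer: $- \frac{1}{116} + \frac{2 i \sqrt{5676373565}}{1559} \approx -0.0086207 + 96.654 i$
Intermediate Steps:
$D{\left(x \right)} = \frac{1}{- x - \frac{115}{x}}$ ($D{\left(x \right)} = \frac{1}{- \frac{115}{x} - x} = \frac{1}{- x - \frac{115}{x}}$)
$K{\left(H \right)} = \frac{1}{2 H}$
$s = \frac{2 i \sqrt{5676373565}}{1559}$ ($s = \sqrt{-9342 - \frac{38}{-115 - \left(-38\right)^{2}}} = \sqrt{-9342 - \frac{38}{-115 - 1444}} = \sqrt{-9342 - \frac{38}{-1559}} = \sqrt{-9342 - - \frac{38}{1559}} = \sqrt{-9342 + \frac{38}{1559}} = \sqrt{- \frac{14564140}{1559}} = \frac{2 i \sqrt{5676373565}}{1559} \approx 96.654 i$)
$s - K{\left(58 \right)} = \frac{2 i \sqrt{5676373565}}{1559} - \frac{1}{2 \cdot 58} = \frac{2 i \sqrt{5676373565}}{1559} - \frac{1}{2} \cdot \frac{1}{58} = \frac{2 i \sqrt{5676373565}}{1559} - \frac{1}{116} = - \frac{1}{116} + \frac{2 i \sqrt{5676373565}}{1559}$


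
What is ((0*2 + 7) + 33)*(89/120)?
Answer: 89/3 ≈ 29.667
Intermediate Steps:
((0*2 + 7) + 33)*(89/120) = ((0 + 7) + 33)*(89*(1/120)) = (7 + 33)*(89/120) = 40*(89/120) = 89/3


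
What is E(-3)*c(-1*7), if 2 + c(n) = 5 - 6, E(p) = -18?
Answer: 54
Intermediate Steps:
c(n) = -3 (c(n) = -2 + (5 - 6) = -2 - 1 = -3)
E(-3)*c(-1*7) = -18*(-3) = 54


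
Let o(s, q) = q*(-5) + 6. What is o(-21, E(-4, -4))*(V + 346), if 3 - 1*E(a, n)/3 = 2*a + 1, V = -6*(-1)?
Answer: -50688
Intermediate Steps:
V = 6
E(a, n) = 6 - 6*a (E(a, n) = 9 - 3*(2*a + 1) = 9 - 3*(1 + 2*a) = 9 + (-3 - 6*a) = 6 - 6*a)
o(s, q) = 6 - 5*q (o(s, q) = -5*q + 6 = 6 - 5*q)
o(-21, E(-4, -4))*(V + 346) = (6 - 5*(6 - 6*(-4)))*(6 + 346) = (6 - 5*(6 + 24))*352 = (6 - 5*30)*352 = (6 - 150)*352 = -144*352 = -50688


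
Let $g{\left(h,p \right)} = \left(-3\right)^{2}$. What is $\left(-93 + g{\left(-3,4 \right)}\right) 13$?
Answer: $-1092$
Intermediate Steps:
$g{\left(h,p \right)} = 9$
$\left(-93 + g{\left(-3,4 \right)}\right) 13 = \left(-93 + 9\right) 13 = \left(-84\right) 13 = -1092$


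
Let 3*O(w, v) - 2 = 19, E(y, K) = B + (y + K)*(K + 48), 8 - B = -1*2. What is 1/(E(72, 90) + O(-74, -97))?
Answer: 1/22373 ≈ 4.4697e-5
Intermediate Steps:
B = 10 (B = 8 - (-1)*2 = 8 - 1*(-2) = 8 + 2 = 10)
E(y, K) = 10 + (48 + K)*(K + y) (E(y, K) = 10 + (y + K)*(K + 48) = 10 + (K + y)*(48 + K) = 10 + (48 + K)*(K + y))
O(w, v) = 7 (O(w, v) = ⅔ + (⅓)*19 = ⅔ + 19/3 = 7)
1/(E(72, 90) + O(-74, -97)) = 1/((10 + 90² + 48*90 + 48*72 + 90*72) + 7) = 1/((10 + 8100 + 4320 + 3456 + 6480) + 7) = 1/(22366 + 7) = 1/22373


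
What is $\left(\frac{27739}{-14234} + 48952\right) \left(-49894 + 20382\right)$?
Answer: $- \frac{10281317207924}{7117} \approx -1.4446 \cdot 10^{9}$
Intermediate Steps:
$\left(\frac{27739}{-14234} + 48952\right) \left(-49894 + 20382\right) = \left(27739 \left(- \frac{1}{14234}\right) + 48952\right) \left(-29512\right) = \left(- \frac{27739}{14234} + 48952\right) \left(-29512\right) = \frac{696755029}{14234} \left(-29512\right) = - \frac{10281317207924}{7117}$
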